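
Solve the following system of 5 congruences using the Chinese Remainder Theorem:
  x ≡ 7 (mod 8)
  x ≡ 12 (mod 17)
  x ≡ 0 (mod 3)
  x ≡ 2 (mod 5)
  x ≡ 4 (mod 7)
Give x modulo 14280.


Product of moduli M = 8 · 17 · 3 · 5 · 7 = 14280.
Merge one congruence at a time:
  Start: x ≡ 7 (mod 8).
  Combine with x ≡ 12 (mod 17); new modulus lcm = 136.
    Write x = 7 + 8·t and substitute into x ≡ 12 (mod 17): 8·t ≡ 12 − 7 = 5 (mod 17).
    The inverse of 8 mod 17 is 15 (since 8·15 = 120 = 7·17 + 1), so t ≡ 15·5 = 75 ≡ 7 (mod 17).
    Then x = 7 + 8·7 = 63, valid modulo lcm(8, 17) = 136: x ≡ 63 (mod 136).
  Combine with x ≡ 0 (mod 3); new modulus lcm = 408.
    Write x = 63 + 136·t and substitute into x ≡ 0 (mod 3): 136·t ≡ 0 − 63 = -63 (mod 3).
    Reduce coefficients mod 3: 1·t ≡ 0 (mod 3).
    So t ≡ 0 (mod 3).
    Then x = 63 + 136·0 = 63, valid modulo lcm(136, 3) = 408: x ≡ 63 (mod 408).
  Combine with x ≡ 2 (mod 5); new modulus lcm = 2040.
    Write x = 63 + 408·t and substitute into x ≡ 2 (mod 5): 408·t ≡ 2 − 63 = -61 (mod 5).
    Reduce coefficients mod 5: 3·t ≡ 4 (mod 5).
    The inverse of 3 mod 5 is 2 (since 3·2 = 6 = 1·5 + 1), so t ≡ 2·4 = 8 ≡ 3 (mod 5).
    Then x = 63 + 408·3 = 1287, valid modulo lcm(408, 5) = 2040: x ≡ 1287 (mod 2040).
  Combine with x ≡ 4 (mod 7); new modulus lcm = 14280.
    Write x = 1287 + 2040·t and substitute into x ≡ 4 (mod 7): 2040·t ≡ 4 − 1287 = -1283 (mod 7).
    Reduce coefficients mod 7: 3·t ≡ 5 (mod 7).
    The inverse of 3 mod 7 is 5 (since 3·5 = 15 = 2·7 + 1), so t ≡ 5·5 = 25 ≡ 4 (mod 7).
    Then x = 1287 + 2040·4 = 9447, valid modulo lcm(2040, 7) = 14280: x ≡ 9447 (mod 14280).
Verify against each original: 9447 mod 8 = 7, 9447 mod 17 = 12, 9447 mod 3 = 0, 9447 mod 5 = 2, 9447 mod 7 = 4.

x ≡ 9447 (mod 14280).


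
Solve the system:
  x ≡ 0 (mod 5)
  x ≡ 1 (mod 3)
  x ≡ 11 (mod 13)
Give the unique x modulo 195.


Moduli 5, 3, 13 are pairwise coprime; by CRT there is a unique solution modulo M = 5 · 3 · 13 = 195.
Solve pairwise, accumulating the modulus:
  Start with x ≡ 0 (mod 5).
  Combine with x ≡ 1 (mod 3): since gcd(5, 3) = 1, we get a unique residue mod 15.
    Write x = 0 + 5·t and substitute into x ≡ 1 (mod 3): 5·t ≡ 1 − 0 = 1 (mod 3).
    Reduce coefficients mod 3: 2·t ≡ 1 (mod 3).
    The inverse of 2 mod 3 is 2 (since 2·2 = 4 = 1·3 + 1), so t ≡ 2·1 = 2 ≡ 2 (mod 3).
    Then x = 0 + 5·2 = 10, valid modulo lcm(5, 3) = 15: x ≡ 10 (mod 15).
  Combine with x ≡ 11 (mod 13): since gcd(15, 13) = 1, we get a unique residue mod 195.
    Write x = 10 + 15·t and substitute into x ≡ 11 (mod 13): 15·t ≡ 11 − 10 = 1 (mod 13).
    Reduce coefficients mod 13: 2·t ≡ 1 (mod 13).
    The inverse of 2 mod 13 is 7 (since 2·7 = 14 = 1·13 + 1), so t ≡ 7·1 = 7 ≡ 7 (mod 13).
    Then x = 10 + 15·7 = 115, valid modulo lcm(15, 13) = 195: x ≡ 115 (mod 195).
Verify: 115 mod 5 = 0 ✓, 115 mod 3 = 1 ✓, 115 mod 13 = 11 ✓.

x ≡ 115 (mod 195).


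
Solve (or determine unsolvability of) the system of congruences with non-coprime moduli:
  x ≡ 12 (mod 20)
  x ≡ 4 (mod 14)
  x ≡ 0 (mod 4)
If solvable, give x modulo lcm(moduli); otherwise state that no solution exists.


Moduli 20, 14, 4 are not pairwise coprime, so CRT works modulo lcm(m_i) when all pairwise compatibility conditions hold.
Pairwise compatibility: gcd(m_i, m_j) must divide a_i - a_j for every pair.
Merge one congruence at a time:
  Start: x ≡ 12 (mod 20).
  Combine with x ≡ 4 (mod 14): gcd(20, 14) = 2; 4 - 12 = -8, which IS divisible by 2, so compatible.
    Write x = 12 + 20·t and substitute into x ≡ 4 (mod 14): 20·t ≡ 4 − 12 = -8 (mod 14).
    Divide the congruence (and modulus) by g = 2: 10·t ≡ -4 (mod 7).
    Reduce coefficients mod 7: 3·t ≡ 3 (mod 7).
    The inverse of 3 mod 7 is 5 (since 3·5 = 15 = 2·7 + 1), so t ≡ 5·3 = 15 ≡ 1 (mod 7).
    Then x = 12 + 20·1 = 32, valid modulo lcm(20, 14) = 140: x ≡ 32 (mod 140).
  Combine with x ≡ 0 (mod 4): gcd(140, 4) = 4; 0 - 32 = -32, which IS divisible by 4, so compatible.
    Write x = 32 + 140·t and substitute into x ≡ 0 (mod 4): 140·t ≡ 0 − 32 = -32 (mod 4).
    Divide the congruence (and modulus) by g = 4: 35·t ≡ -8 (mod 1).
    Modulo 1 every t works; take t = 0.
    Then x = 32 + 140·0 = 32, valid modulo lcm(140, 4) = 140: x ≡ 32 (mod 140).
Verify: 32 mod 20 = 12, 32 mod 14 = 4, 32 mod 4 = 0.

x ≡ 32 (mod 140).


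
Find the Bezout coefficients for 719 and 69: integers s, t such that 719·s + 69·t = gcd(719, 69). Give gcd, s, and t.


Euclidean algorithm on (719, 69) — divide until remainder is 0:
  719 = 10 · 69 + 29
  69 = 2 · 29 + 11
  29 = 2 · 11 + 7
  11 = 1 · 7 + 4
  7 = 1 · 4 + 3
  4 = 1 · 3 + 1
  3 = 3 · 1 + 0
gcd(719, 69) = 1.
Track Bezout coefficients alongside the remainders: start with r₀ = 719 = a·1 + b·0 (s = 1, t = 0) and r₁ = 69 = a·0 + b·1 (s = 0, t = 1); each new remainder r_{k+1} = r_{k-1} − q_k·r_k inherits s_{k+1} = s_{k-1} − q_k·s_k, t_{k+1} = t_{k-1} − q_k·t_k, so r_k = a·s_k + b·t_k at every step:
  q = 10: r = 29, s = 1 − 10·0 = 1, t = 0 − 10·1 = -10  (check: 719·1 + 69·(-10) = 29)
  q = 2: r = 11, s = 0 − 2·1 = -2, t = 1 − 2·(-10) = 21  (check: 719·(-2) + 69·21 = 11)
  q = 2: r = 7, s = 1 − 2·(-2) = 5, t = -10 − 2·21 = -52  (check: 719·5 + 69·(-52) = 7)
  q = 1: r = 4, s = -2 − 1·5 = -7, t = 21 − 1·(-52) = 73  (check: 719·(-7) + 69·73 = 4)
  q = 1: r = 3, s = 5 − 1·(-7) = 12, t = -52 − 1·73 = -125  (check: 719·12 + 69·(-125) = 3)
  q = 1: r = 1, s = -7 − 1·12 = -19, t = 73 − 1·(-125) = 198  (check: 719·(-19) + 69·198 = 1)
The row with r = 1 (the gcd) gives the Bezout coefficients s = -19, t = 198.
Result: 719 · (-19) + 69 · (198) = 1.

gcd(719, 69) = 1; s = -19, t = 198 (check: 719·(-19) + 69·198 = 1).


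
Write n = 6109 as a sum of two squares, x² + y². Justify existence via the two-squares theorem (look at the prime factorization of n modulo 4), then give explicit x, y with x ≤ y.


Step 1: Factor n = 6109 = 41 · 149.
Step 2: Check the mod-4 condition on each prime factor: 41 ≡ 1 (mod 4), exponent 1; 149 ≡ 1 (mod 4), exponent 1.
All primes ≡ 3 (mod 4) appear to even exponent (or don't appear), so by the two-squares theorem n IS expressible as a sum of two squares.
Step 3: Build a representation. Here n = 41 · 149 is a product of primes ≡ 1 (mod 4). Each prime p ≡ 1 (mod 4) is itself a sum of two squares; find a² by testing p − a² for a perfect square:
  41: 41 − 1² = 40, 41 − 2² = 37, 41 − 3² = 32, 41 − 4² = 25 = 5² ⇒ 41 = 4² + 5².
  149: 149 − 1² = 148, 149 − 2² = 145, 149 − 3² = 140, 149 − 4² = 133, 149 − 5² = 124, 149 − 6² = 113, 149 − 7² = 100 = 10² ⇒ 149 = 7² + 10².
  Combine using the Brahmagupta–Fibonacci identity (a² + b²)(c² + d²) = (ac − bd)² + (ad + bc)² = (ac + bd)² + (ad − bc)²:
  41 · 149 = 6109: from (4² + 5²)(7² + 10²), take (4·7 − 5·10, 4·10 + 5·7) = (28 − 50, 40 + 35) = (-22, 75); dropping signs (only squares matter) gives (22, 75); check 22² + 75² = 484 + 5625 = 6109 ✓.
Step 4: Order so x ≤ y and verify: 22² + 75² = 484 + 5625 = 6109 = n. ✓

n = 6109 = 22² + 75² (one valid representation with x ≤ y).


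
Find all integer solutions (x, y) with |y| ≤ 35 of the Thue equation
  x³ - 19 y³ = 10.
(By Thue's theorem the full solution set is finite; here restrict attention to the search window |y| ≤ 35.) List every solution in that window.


The equation is x³ - 19y³ = 10. For fixed y, x³ = 19·y³ + 10, so a solution requires the RHS to be a perfect cube.
Strategy: iterate y from -35 to 35, compute RHS = 19·y³ + 10, and check whether it is a (positive or negative) perfect cube.
Check small values of y:
  y = 0: RHS = 10 is not a perfect cube.
  y = 1: RHS = 29 is not a perfect cube.
  y = -1: RHS = -9 is not a perfect cube.
  y = 2: RHS = 162 is not a perfect cube.
  y = -2: RHS = -142 is not a perfect cube.
  y = 3: RHS = 523 is not a perfect cube.
  y = -3: RHS = -503 is not a perfect cube.
Continuing the search up to |y| = 35 finds no solutions either.
No (x, y) in the scanned range satisfies the equation.

No integer solutions with |y| ≤ 35.


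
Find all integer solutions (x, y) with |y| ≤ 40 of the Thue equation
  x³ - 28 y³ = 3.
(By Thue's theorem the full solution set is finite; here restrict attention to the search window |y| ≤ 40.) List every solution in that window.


The equation is x³ - 28y³ = 3. For fixed y, x³ = 28·y³ + 3, so a solution requires the RHS to be a perfect cube.
Strategy: iterate y from -40 to 40, compute RHS = 28·y³ + 3, and check whether it is a (positive or negative) perfect cube.
Check small values of y:
  y = 0: RHS = 3 is not a perfect cube.
  y = 1: RHS = 31 is not a perfect cube.
  y = -1: RHS = -25 is not a perfect cube.
  y = 2: RHS = 227 is not a perfect cube.
  y = -2: RHS = -221 is not a perfect cube.
  y = 3: RHS = 759 is not a perfect cube.
  y = -3: RHS = -753 is not a perfect cube.
Continuing the search up to |y| = 40 finds no solutions either.
No (x, y) in the scanned range satisfies the equation.

No integer solutions with |y| ≤ 40.


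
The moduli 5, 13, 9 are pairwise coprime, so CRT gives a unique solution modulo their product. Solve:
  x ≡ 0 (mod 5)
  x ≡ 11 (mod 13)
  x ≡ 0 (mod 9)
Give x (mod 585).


Moduli 5, 13, 9 are pairwise coprime; by CRT there is a unique solution modulo M = 5 · 13 · 9 = 585.
Solve pairwise, accumulating the modulus:
  Start with x ≡ 0 (mod 5).
  Combine with x ≡ 11 (mod 13): since gcd(5, 13) = 1, we get a unique residue mod 65.
    Write x = 0 + 5·t and substitute into x ≡ 11 (mod 13): 5·t ≡ 11 − 0 = 11 (mod 13).
    The inverse of 5 mod 13 is 8 (since 5·8 = 40 = 3·13 + 1), so t ≡ 8·11 = 88 ≡ 10 (mod 13).
    Then x = 0 + 5·10 = 50, valid modulo lcm(5, 13) = 65: x ≡ 50 (mod 65).
  Combine with x ≡ 0 (mod 9): since gcd(65, 9) = 1, we get a unique residue mod 585.
    Write x = 50 + 65·t and substitute into x ≡ 0 (mod 9): 65·t ≡ 0 − 50 = -50 (mod 9).
    Reduce coefficients mod 9: 2·t ≡ 4 (mod 9).
    The inverse of 2 mod 9 is 5 (since 2·5 = 10 = 1·9 + 1), so t ≡ 5·4 = 20 ≡ 2 (mod 9).
    Then x = 50 + 65·2 = 180, valid modulo lcm(65, 9) = 585: x ≡ 180 (mod 585).
Verify: 180 mod 5 = 0 ✓, 180 mod 13 = 11 ✓, 180 mod 9 = 0 ✓.

x ≡ 180 (mod 585).


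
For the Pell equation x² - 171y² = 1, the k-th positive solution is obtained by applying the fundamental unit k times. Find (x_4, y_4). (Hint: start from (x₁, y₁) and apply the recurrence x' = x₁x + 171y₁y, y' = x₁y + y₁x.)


Step 1: Find the fundamental solution (x₁, y₁) of x² - 171y² = 1.
  Expand √171 as a continued fraction. a₀ = ⌊√171⌋ = 13; iterate m_{k+1} = d_k·a_k − m_k, d_{k+1} = (171 − m_{k+1}²)/d_k, a_{k+1} = ⌊(a₀ + m_{k+1})/d_{k+1}⌋ (starting m₀ = 0, d₀ = 1), with convergents p_k = a_k·p_{k-1} + p_{k-2}, q_k = a_k·q_{k-1} + q_{k-2} (p₋₁ = 1, q₋₁ = 0):
  k = 0: a₀ = 13; p₀/q₀ = 13/1; p₀² − 171·q₀² = 169 − 171 = -2.
  k = 1: m = 13, d = 2, a = ⌊(13 + 13)/2⌋ = 13; p/q = (13·13 + 1)/(13·1 + 0) = 170/13; p² − 171·q² = 28900 − 28899 = 1.
  The first convergent with p² − 171·q² = 1 gives the fundamental solution (x₁, y₁) = (170, 13).
Step 2: Apply the recurrence (x_{n+1}, y_{n+1}) = (x₁x_n + 171y₁y_n, x₁y_n + y₁x_n) repeatedly.
  From (x_1, y_1) = (170, 13): x_2 = 170·170 + 171·13·13 = 57799; y_2 = 170·13 + 13·170 = 4420.
  From (x_2, y_2) = (57799, 4420): x_3 = 170·57799 + 171·13·4420 = 19651490; y_3 = 170·4420 + 13·57799 = 1502787.
  From (x_3, y_3) = (19651490, 1502787): x_4 = 170·19651490 + 171·13·1502787 = 6681448801; y_4 = 170·1502787 + 13·19651490 = 510943160.
Step 3: Verify x_4² - 171·y_4² = 44641758080384337601 - 44641758080384337600 = 1 (should be 1). ✓

(x_1, y_1) = (170, 13); (x_4, y_4) = (6681448801, 510943160).


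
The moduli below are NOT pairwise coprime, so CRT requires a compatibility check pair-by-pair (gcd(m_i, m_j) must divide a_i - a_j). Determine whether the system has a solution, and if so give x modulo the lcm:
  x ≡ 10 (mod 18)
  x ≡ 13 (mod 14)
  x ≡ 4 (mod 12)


Moduli 18, 14, 12 are not pairwise coprime, so CRT works modulo lcm(m_i) when all pairwise compatibility conditions hold.
Pairwise compatibility: gcd(m_i, m_j) must divide a_i - a_j for every pair.
Merge one congruence at a time:
  Start: x ≡ 10 (mod 18).
  Combine with x ≡ 13 (mod 14): gcd(18, 14) = 2, and 13 - 10 = 3 is NOT divisible by 2.
    ⇒ system is inconsistent (no integer solution).

No solution (the system is inconsistent).


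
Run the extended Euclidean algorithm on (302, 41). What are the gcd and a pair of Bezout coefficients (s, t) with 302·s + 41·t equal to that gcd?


Euclidean algorithm on (302, 41) — divide until remainder is 0:
  302 = 7 · 41 + 15
  41 = 2 · 15 + 11
  15 = 1 · 11 + 4
  11 = 2 · 4 + 3
  4 = 1 · 3 + 1
  3 = 3 · 1 + 0
gcd(302, 41) = 1.
Track Bezout coefficients alongside the remainders: start with r₀ = 302 = a·1 + b·0 (s = 1, t = 0) and r₁ = 41 = a·0 + b·1 (s = 0, t = 1); each new remainder r_{k+1} = r_{k-1} − q_k·r_k inherits s_{k+1} = s_{k-1} − q_k·s_k, t_{k+1} = t_{k-1} − q_k·t_k, so r_k = a·s_k + b·t_k at every step:
  q = 7: r = 15, s = 1 − 7·0 = 1, t = 0 − 7·1 = -7  (check: 302·1 + 41·(-7) = 15)
  q = 2: r = 11, s = 0 − 2·1 = -2, t = 1 − 2·(-7) = 15  (check: 302·(-2) + 41·15 = 11)
  q = 1: r = 4, s = 1 − 1·(-2) = 3, t = -7 − 1·15 = -22  (check: 302·3 + 41·(-22) = 4)
  q = 2: r = 3, s = -2 − 2·3 = -8, t = 15 − 2·(-22) = 59  (check: 302·(-8) + 41·59 = 3)
  q = 1: r = 1, s = 3 − 1·(-8) = 11, t = -22 − 1·59 = -81  (check: 302·11 + 41·(-81) = 1)
The row with r = 1 (the gcd) gives the Bezout coefficients s = 11, t = -81.
Result: 302 · (11) + 41 · (-81) = 1.

gcd(302, 41) = 1; s = 11, t = -81 (check: 302·11 + 41·(-81) = 1).


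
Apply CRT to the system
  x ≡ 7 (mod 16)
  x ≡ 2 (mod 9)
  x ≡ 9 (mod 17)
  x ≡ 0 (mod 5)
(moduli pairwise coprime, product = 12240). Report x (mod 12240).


Product of moduli M = 16 · 9 · 17 · 5 = 12240.
Merge one congruence at a time:
  Start: x ≡ 7 (mod 16).
  Combine with x ≡ 2 (mod 9); new modulus lcm = 144.
    Write x = 7 + 16·t and substitute into x ≡ 2 (mod 9): 16·t ≡ 2 − 7 = -5 (mod 9).
    Reduce coefficients mod 9: 7·t ≡ 4 (mod 9).
    The inverse of 7 mod 9 is 4 (since 7·4 = 28 = 3·9 + 1), so t ≡ 4·4 = 16 ≡ 7 (mod 9).
    Then x = 7 + 16·7 = 119, valid modulo lcm(16, 9) = 144: x ≡ 119 (mod 144).
  Combine with x ≡ 9 (mod 17); new modulus lcm = 2448.
    Write x = 119 + 144·t and substitute into x ≡ 9 (mod 17): 144·t ≡ 9 − 119 = -110 (mod 17).
    Reduce coefficients mod 17: 8·t ≡ 9 (mod 17).
    The inverse of 8 mod 17 is 15 (since 8·15 = 120 = 7·17 + 1), so t ≡ 15·9 = 135 ≡ 16 (mod 17).
    Then x = 119 + 144·16 = 2423, valid modulo lcm(144, 17) = 2448: x ≡ 2423 (mod 2448).
  Combine with x ≡ 0 (mod 5); new modulus lcm = 12240.
    Write x = 2423 + 2448·t and substitute into x ≡ 0 (mod 5): 2448·t ≡ 0 − 2423 = -2423 (mod 5).
    Reduce coefficients mod 5: 3·t ≡ 2 (mod 5).
    The inverse of 3 mod 5 is 2 (since 3·2 = 6 = 1·5 + 1), so t ≡ 2·2 = 4 ≡ 4 (mod 5).
    Then x = 2423 + 2448·4 = 12215, valid modulo lcm(2448, 5) = 12240: x ≡ 12215 (mod 12240).
Verify against each original: 12215 mod 16 = 7, 12215 mod 9 = 2, 12215 mod 17 = 9, 12215 mod 5 = 0.

x ≡ 12215 (mod 12240).


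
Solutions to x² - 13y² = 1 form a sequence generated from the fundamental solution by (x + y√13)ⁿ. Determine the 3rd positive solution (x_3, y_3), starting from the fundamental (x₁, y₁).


Step 1: Find the fundamental solution (x₁, y₁) of x² - 13y² = 1.
  Expand √13 as a continued fraction. a₀ = ⌊√13⌋ = 3; iterate m_{k+1} = d_k·a_k − m_k, d_{k+1} = (13 − m_{k+1}²)/d_k, a_{k+1} = ⌊(a₀ + m_{k+1})/d_{k+1}⌋ (starting m₀ = 0, d₀ = 1), with convergents p_k = a_k·p_{k-1} + p_{k-2}, q_k = a_k·q_{k-1} + q_{k-2} (p₋₁ = 1, q₋₁ = 0):
  k = 0: a₀ = 3; p₀/q₀ = 3/1; p₀² − 13·q₀² = 9 − 13 = -4.
  k = 1: m = 3, d = 4, a = ⌊(3 + 3)/4⌋ = 1; p/q = (1·3 + 1)/(1·1 + 0) = 4/1; p² − 13·q² = 16 − 13 = 3.
  k = 2: m = 1, d = 3, a = ⌊(3 + 1)/3⌋ = 1; p/q = (1·4 + 3)/(1·1 + 1) = 7/2; p² − 13·q² = 49 − 52 = -3.
  k = 3: m = 2, d = 3, a = ⌊(3 + 2)/3⌋ = 1; p/q = (1·7 + 4)/(1·2 + 1) = 11/3; p² − 13·q² = 121 − 117 = 4.
  k = 4: m = 1, d = 4, a = ⌊(3 + 1)/4⌋ = 1; p/q = (1·11 + 7)/(1·3 + 2) = 18/5; p² − 13·q² = 324 − 325 = -1.
  k = 5: m = 3, d = 1, a = ⌊(3 + 3)/1⌋ = 6; p/q = (6·18 + 11)/(6·5 + 3) = 119/33; p² − 13·q² = 14161 − 14157 = 4.
  k = 6: m = 3, d = 4, a = ⌊(3 + 3)/4⌋ = 1; p/q = (1·119 + 18)/(1·33 + 5) = 137/38; p² − 13·q² = 18769 − 18772 = -3.
  k = 7: m = 1, d = 3, a = ⌊(3 + 1)/3⌋ = 1; p/q = (1·137 + 119)/(1·38 + 33) = 256/71; p² − 13·q² = 65536 − 65533 = 3.
  k = 8: m = 2, d = 3, a = ⌊(3 + 2)/3⌋ = 1; p/q = (1·256 + 137)/(1·71 + 38) = 393/109; p² − 13·q² = 154449 − 154453 = -4.
  k = 9: m = 1, d = 4, a = ⌊(3 + 1)/4⌋ = 1; p/q = (1·393 + 256)/(1·109 + 71) = 649/180; p² − 13·q² = 421201 − 421200 = 1.
  The first convergent with p² − 13·q² = 1 gives the fundamental solution (x₁, y₁) = (649, 180).
Step 2: Apply the recurrence (x_{n+1}, y_{n+1}) = (x₁x_n + 13y₁y_n, x₁y_n + y₁x_n) repeatedly.
  From (x_1, y_1) = (649, 180): x_2 = 649·649 + 13·180·180 = 842401; y_2 = 649·180 + 180·649 = 233640.
  From (x_2, y_2) = (842401, 233640): x_3 = 649·842401 + 13·180·233640 = 1093435849; y_3 = 649·233640 + 180·842401 = 303264540.
Step 3: Verify x_3² - 13·y_3² = 1195601955878350801 - 1195601955878350800 = 1 (should be 1). ✓

(x_1, y_1) = (649, 180); (x_3, y_3) = (1093435849, 303264540).


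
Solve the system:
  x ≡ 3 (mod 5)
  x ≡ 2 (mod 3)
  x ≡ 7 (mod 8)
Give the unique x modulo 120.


Moduli 5, 3, 8 are pairwise coprime; by CRT there is a unique solution modulo M = 5 · 3 · 8 = 120.
Solve pairwise, accumulating the modulus:
  Start with x ≡ 3 (mod 5).
  Combine with x ≡ 2 (mod 3): since gcd(5, 3) = 1, we get a unique residue mod 15.
    Write x = 3 + 5·t and substitute into x ≡ 2 (mod 3): 5·t ≡ 2 − 3 = -1 (mod 3).
    Reduce coefficients mod 3: 2·t ≡ 2 (mod 3).
    The inverse of 2 mod 3 is 2 (since 2·2 = 4 = 1·3 + 1), so t ≡ 2·2 = 4 ≡ 1 (mod 3).
    Then x = 3 + 5·1 = 8, valid modulo lcm(5, 3) = 15: x ≡ 8 (mod 15).
  Combine with x ≡ 7 (mod 8): since gcd(15, 8) = 1, we get a unique residue mod 120.
    Write x = 8 + 15·t and substitute into x ≡ 7 (mod 8): 15·t ≡ 7 − 8 = -1 (mod 8).
    Reduce coefficients mod 8: 7·t ≡ 7 (mod 8).
    The inverse of 7 mod 8 is 7 (since 7·7 = 49 = 6·8 + 1), so t ≡ 7·7 = 49 ≡ 1 (mod 8).
    Then x = 8 + 15·1 = 23, valid modulo lcm(15, 8) = 120: x ≡ 23 (mod 120).
Verify: 23 mod 5 = 3 ✓, 23 mod 3 = 2 ✓, 23 mod 8 = 7 ✓.

x ≡ 23 (mod 120).


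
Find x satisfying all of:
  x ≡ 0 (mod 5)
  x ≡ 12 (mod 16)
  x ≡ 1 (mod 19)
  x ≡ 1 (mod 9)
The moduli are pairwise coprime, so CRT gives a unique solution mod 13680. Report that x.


Product of moduli M = 5 · 16 · 19 · 9 = 13680.
Merge one congruence at a time:
  Start: x ≡ 0 (mod 5).
  Combine with x ≡ 12 (mod 16); new modulus lcm = 80.
    Write x = 0 + 5·t and substitute into x ≡ 12 (mod 16): 5·t ≡ 12 − 0 = 12 (mod 16).
    The inverse of 5 mod 16 is 13 (since 5·13 = 65 = 4·16 + 1), so t ≡ 13·12 = 156 ≡ 12 (mod 16).
    Then x = 0 + 5·12 = 60, valid modulo lcm(5, 16) = 80: x ≡ 60 (mod 80).
  Combine with x ≡ 1 (mod 19); new modulus lcm = 1520.
    Write x = 60 + 80·t and substitute into x ≡ 1 (mod 19): 80·t ≡ 1 − 60 = -59 (mod 19).
    Reduce coefficients mod 19: 4·t ≡ 17 (mod 19).
    The inverse of 4 mod 19 is 5 (since 4·5 = 20 = 1·19 + 1), so t ≡ 5·17 = 85 ≡ 9 (mod 19).
    Then x = 60 + 80·9 = 780, valid modulo lcm(80, 19) = 1520: x ≡ 780 (mod 1520).
  Combine with x ≡ 1 (mod 9); new modulus lcm = 13680.
    Write x = 780 + 1520·t and substitute into x ≡ 1 (mod 9): 1520·t ≡ 1 − 780 = -779 (mod 9).
    Reduce coefficients mod 9: 8·t ≡ 4 (mod 9).
    The inverse of 8 mod 9 is 8 (since 8·8 = 64 = 7·9 + 1), so t ≡ 8·4 = 32 ≡ 5 (mod 9).
    Then x = 780 + 1520·5 = 8380, valid modulo lcm(1520, 9) = 13680: x ≡ 8380 (mod 13680).
Verify against each original: 8380 mod 5 = 0, 8380 mod 16 = 12, 8380 mod 19 = 1, 8380 mod 9 = 1.

x ≡ 8380 (mod 13680).


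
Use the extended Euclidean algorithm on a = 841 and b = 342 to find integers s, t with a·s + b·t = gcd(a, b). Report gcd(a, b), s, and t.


Euclidean algorithm on (841, 342) — divide until remainder is 0:
  841 = 2 · 342 + 157
  342 = 2 · 157 + 28
  157 = 5 · 28 + 17
  28 = 1 · 17 + 11
  17 = 1 · 11 + 6
  11 = 1 · 6 + 5
  6 = 1 · 5 + 1
  5 = 5 · 1 + 0
gcd(841, 342) = 1.
Track Bezout coefficients alongside the remainders: start with r₀ = 841 = a·1 + b·0 (s = 1, t = 0) and r₁ = 342 = a·0 + b·1 (s = 0, t = 1); each new remainder r_{k+1} = r_{k-1} − q_k·r_k inherits s_{k+1} = s_{k-1} − q_k·s_k, t_{k+1} = t_{k-1} − q_k·t_k, so r_k = a·s_k + b·t_k at every step:
  q = 2: r = 157, s = 1 − 2·0 = 1, t = 0 − 2·1 = -2  (check: 841·1 + 342·(-2) = 157)
  q = 2: r = 28, s = 0 − 2·1 = -2, t = 1 − 2·(-2) = 5  (check: 841·(-2) + 342·5 = 28)
  q = 5: r = 17, s = 1 − 5·(-2) = 11, t = -2 − 5·5 = -27  (check: 841·11 + 342·(-27) = 17)
  q = 1: r = 11, s = -2 − 1·11 = -13, t = 5 − 1·(-27) = 32  (check: 841·(-13) + 342·32 = 11)
  q = 1: r = 6, s = 11 − 1·(-13) = 24, t = -27 − 1·32 = -59  (check: 841·24 + 342·(-59) = 6)
  q = 1: r = 5, s = -13 − 1·24 = -37, t = 32 − 1·(-59) = 91  (check: 841·(-37) + 342·91 = 5)
  q = 1: r = 1, s = 24 − 1·(-37) = 61, t = -59 − 1·91 = -150  (check: 841·61 + 342·(-150) = 1)
The row with r = 1 (the gcd) gives the Bezout coefficients s = 61, t = -150.
Result: 841 · (61) + 342 · (-150) = 1.

gcd(841, 342) = 1; s = 61, t = -150 (check: 841·61 + 342·(-150) = 1).


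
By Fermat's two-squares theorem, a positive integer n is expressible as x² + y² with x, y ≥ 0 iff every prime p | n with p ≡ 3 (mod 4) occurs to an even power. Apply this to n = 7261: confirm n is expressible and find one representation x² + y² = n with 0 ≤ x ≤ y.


Step 1: Factor n = 7261 = 53 · 137.
Step 2: Check the mod-4 condition on each prime factor: 53 ≡ 1 (mod 4), exponent 1; 137 ≡ 1 (mod 4), exponent 1.
All primes ≡ 3 (mod 4) appear to even exponent (or don't appear), so by the two-squares theorem n IS expressible as a sum of two squares.
Step 3: Build a representation. Here n = 53 · 137 is a product of primes ≡ 1 (mod 4). Each prime p ≡ 1 (mod 4) is itself a sum of two squares; find a² by testing p − a² for a perfect square:
  53: 53 − 1² = 52, 53 − 2² = 49 = 7² ⇒ 53 = 2² + 7².
  137: 137 − 1² = 136, 137 − 2² = 133, 137 − 3² = 128, 137 − 4² = 121 = 11² ⇒ 137 = 4² + 11².
  Combine using the Brahmagupta–Fibonacci identity (a² + b²)(c² + d²) = (ac − bd)² + (ad + bc)² = (ac + bd)² + (ad − bc)²:
  53 · 137 = 7261: from (2² + 7²)(4² + 11²), take (2·4 − 7·11, 2·11 + 7·4) = (8 − 77, 22 + 28) = (-69, 50); dropping signs (only squares matter) gives (69, 50); check 69² + 50² = 4761 + 2500 = 7261 ✓.
Step 4: Order so x ≤ y and verify: 50² + 69² = 2500 + 4761 = 7261 = n. ✓

n = 7261 = 50² + 69² (one valid representation with x ≤ y).


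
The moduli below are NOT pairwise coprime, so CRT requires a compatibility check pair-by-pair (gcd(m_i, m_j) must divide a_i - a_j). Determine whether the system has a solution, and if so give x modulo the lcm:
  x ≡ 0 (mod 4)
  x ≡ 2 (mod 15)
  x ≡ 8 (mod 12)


Moduli 4, 15, 12 are not pairwise coprime, so CRT works modulo lcm(m_i) when all pairwise compatibility conditions hold.
Pairwise compatibility: gcd(m_i, m_j) must divide a_i - a_j for every pair.
Merge one congruence at a time:
  Start: x ≡ 0 (mod 4).
  Combine with x ≡ 2 (mod 15): gcd(4, 15) = 1; 2 - 0 = 2, which IS divisible by 1, so compatible.
    Write x = 0 + 4·t and substitute into x ≡ 2 (mod 15): 4·t ≡ 2 − 0 = 2 (mod 15).
    The inverse of 4 mod 15 is 4 (since 4·4 = 16 = 1·15 + 1), so t ≡ 4·2 = 8 ≡ 8 (mod 15).
    Then x = 0 + 4·8 = 32, valid modulo lcm(4, 15) = 60: x ≡ 32 (mod 60).
  Combine with x ≡ 8 (mod 12): gcd(60, 12) = 12; 8 - 32 = -24, which IS divisible by 12, so compatible.
    Write x = 32 + 60·t and substitute into x ≡ 8 (mod 12): 60·t ≡ 8 − 32 = -24 (mod 12).
    Divide the congruence (and modulus) by g = 12: 5·t ≡ -2 (mod 1).
    Modulo 1 every t works; take t = 0.
    Then x = 32 + 60·0 = 32, valid modulo lcm(60, 12) = 60: x ≡ 32 (mod 60).
Verify: 32 mod 4 = 0, 32 mod 15 = 2, 32 mod 12 = 8.

x ≡ 32 (mod 60).


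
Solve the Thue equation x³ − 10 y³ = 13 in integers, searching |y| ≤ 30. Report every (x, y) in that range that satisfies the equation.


The equation is x³ - 10y³ = 13. For fixed y, x³ = 10·y³ + 13, so a solution requires the RHS to be a perfect cube.
Strategy: iterate y from -30 to 30, compute RHS = 10·y³ + 13, and check whether it is a (positive or negative) perfect cube.
Check small values of y:
  y = 0: RHS = 13 is not a perfect cube.
  y = 1: RHS = 23 is not a perfect cube.
  y = -1: RHS = 3 is not a perfect cube.
  y = 2: RHS = 93 is not a perfect cube.
  y = -2: RHS = -67 is not a perfect cube.
  y = 3: RHS = 283 is not a perfect cube.
  y = -3: RHS = -257 is not a perfect cube.
Continuing the search up to |y| = 30 finds no solutions either.
No (x, y) in the scanned range satisfies the equation.

No integer solutions with |y| ≤ 30.


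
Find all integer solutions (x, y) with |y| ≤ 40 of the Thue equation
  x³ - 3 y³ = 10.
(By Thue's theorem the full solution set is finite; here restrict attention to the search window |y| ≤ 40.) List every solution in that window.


The equation is x³ - 3y³ = 10. For fixed y, x³ = 3·y³ + 10, so a solution requires the RHS to be a perfect cube.
Strategy: iterate y from -40 to 40, compute RHS = 3·y³ + 10, and check whether it is a (positive or negative) perfect cube.
Check small values of y:
  y = 0: RHS = 10 is not a perfect cube.
  y = 1: RHS = 13 is not a perfect cube.
  y = -1: RHS = 7 is not a perfect cube.
  y = 2: RHS = 34 is not a perfect cube.
  y = -2: RHS = -14 is not a perfect cube.
  y = 3: RHS = 91 is not a perfect cube.
  y = -3: RHS = -71 is not a perfect cube.
Continuing, at y = 9: RHS = 2197 = (13)³ ⇒ x = 13 works.
Searching the remaining y in |y| ≤ 40 finds no further solutions.
Collected solutions: (13, 9).

Solutions (with |y| ≤ 40): (13, 9).


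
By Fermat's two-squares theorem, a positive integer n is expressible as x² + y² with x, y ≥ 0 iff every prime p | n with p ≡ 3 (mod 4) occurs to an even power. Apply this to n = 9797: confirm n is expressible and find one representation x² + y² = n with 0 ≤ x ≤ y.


Step 1: Factor n = 9797 = 97 · 101.
Step 2: Check the mod-4 condition on each prime factor: 97 ≡ 1 (mod 4), exponent 1; 101 ≡ 1 (mod 4), exponent 1.
All primes ≡ 3 (mod 4) appear to even exponent (or don't appear), so by the two-squares theorem n IS expressible as a sum of two squares.
Step 3: Build a representation. Here n = 97 · 101 is a product of primes ≡ 1 (mod 4). Each prime p ≡ 1 (mod 4) is itself a sum of two squares; find a² by testing p − a² for a perfect square:
  97: 97 − 1² = 96, 97 − 2² = 93, 97 − 3² = 88, 97 − 4² = 81 = 9² ⇒ 97 = 4² + 9².
  101: 101 − 1² = 100 = 10² ⇒ 101 = 1² + 10².
  Combine using the Brahmagupta–Fibonacci identity (a² + b²)(c² + d²) = (ac − bd)² + (ad + bc)² = (ac + bd)² + (ad − bc)²:
  97 · 101 = 9797: from (4² + 9²)(1² + 10²), take (4·1 − 9·10, 4·10 + 9·1) = (4 − 90, 40 + 9) = (-86, 49); dropping signs (only squares matter) gives (86, 49); check 86² + 49² = 7396 + 2401 = 9797 ✓.
Step 4: Order so x ≤ y and verify: 49² + 86² = 2401 + 7396 = 9797 = n. ✓

n = 9797 = 49² + 86² (one valid representation with x ≤ y).


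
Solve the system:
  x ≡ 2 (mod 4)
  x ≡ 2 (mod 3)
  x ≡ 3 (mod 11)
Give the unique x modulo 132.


Moduli 4, 3, 11 are pairwise coprime; by CRT there is a unique solution modulo M = 4 · 3 · 11 = 132.
Solve pairwise, accumulating the modulus:
  Start with x ≡ 2 (mod 4).
  Combine with x ≡ 2 (mod 3): since gcd(4, 3) = 1, we get a unique residue mod 12.
    Write x = 2 + 4·t and substitute into x ≡ 2 (mod 3): 4·t ≡ 2 − 2 = 0 (mod 3).
    Reduce coefficients mod 3: 1·t ≡ 0 (mod 3).
    So t ≡ 0 (mod 3).
    Then x = 2 + 4·0 = 2, valid modulo lcm(4, 3) = 12: x ≡ 2 (mod 12).
  Combine with x ≡ 3 (mod 11): since gcd(12, 11) = 1, we get a unique residue mod 132.
    Write x = 2 + 12·t and substitute into x ≡ 3 (mod 11): 12·t ≡ 3 − 2 = 1 (mod 11).
    Reduce coefficients mod 11: 1·t ≡ 1 (mod 11).
    So t ≡ 1 (mod 11).
    Then x = 2 + 12·1 = 14, valid modulo lcm(12, 11) = 132: x ≡ 14 (mod 132).
Verify: 14 mod 4 = 2 ✓, 14 mod 3 = 2 ✓, 14 mod 11 = 3 ✓.

x ≡ 14 (mod 132).


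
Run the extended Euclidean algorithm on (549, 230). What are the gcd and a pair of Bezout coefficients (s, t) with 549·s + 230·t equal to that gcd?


Euclidean algorithm on (549, 230) — divide until remainder is 0:
  549 = 2 · 230 + 89
  230 = 2 · 89 + 52
  89 = 1 · 52 + 37
  52 = 1 · 37 + 15
  37 = 2 · 15 + 7
  15 = 2 · 7 + 1
  7 = 7 · 1 + 0
gcd(549, 230) = 1.
Track Bezout coefficients alongside the remainders: start with r₀ = 549 = a·1 + b·0 (s = 1, t = 0) and r₁ = 230 = a·0 + b·1 (s = 0, t = 1); each new remainder r_{k+1} = r_{k-1} − q_k·r_k inherits s_{k+1} = s_{k-1} − q_k·s_k, t_{k+1} = t_{k-1} − q_k·t_k, so r_k = a·s_k + b·t_k at every step:
  q = 2: r = 89, s = 1 − 2·0 = 1, t = 0 − 2·1 = -2  (check: 549·1 + 230·(-2) = 89)
  q = 2: r = 52, s = 0 − 2·1 = -2, t = 1 − 2·(-2) = 5  (check: 549·(-2) + 230·5 = 52)
  q = 1: r = 37, s = 1 − 1·(-2) = 3, t = -2 − 1·5 = -7  (check: 549·3 + 230·(-7) = 37)
  q = 1: r = 15, s = -2 − 1·3 = -5, t = 5 − 1·(-7) = 12  (check: 549·(-5) + 230·12 = 15)
  q = 2: r = 7, s = 3 − 2·(-5) = 13, t = -7 − 2·12 = -31  (check: 549·13 + 230·(-31) = 7)
  q = 2: r = 1, s = -5 − 2·13 = -31, t = 12 − 2·(-31) = 74  (check: 549·(-31) + 230·74 = 1)
The row with r = 1 (the gcd) gives the Bezout coefficients s = -31, t = 74.
Result: 549 · (-31) + 230 · (74) = 1.

gcd(549, 230) = 1; s = -31, t = 74 (check: 549·(-31) + 230·74 = 1).


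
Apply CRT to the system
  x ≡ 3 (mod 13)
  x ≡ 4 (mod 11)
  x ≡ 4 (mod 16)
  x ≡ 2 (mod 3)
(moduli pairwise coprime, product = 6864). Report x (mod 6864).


Product of moduli M = 13 · 11 · 16 · 3 = 6864.
Merge one congruence at a time:
  Start: x ≡ 3 (mod 13).
  Combine with x ≡ 4 (mod 11); new modulus lcm = 143.
    Write x = 3 + 13·t and substitute into x ≡ 4 (mod 11): 13·t ≡ 4 − 3 = 1 (mod 11).
    Reduce coefficients mod 11: 2·t ≡ 1 (mod 11).
    The inverse of 2 mod 11 is 6 (since 2·6 = 12 = 1·11 + 1), so t ≡ 6·1 = 6 ≡ 6 (mod 11).
    Then x = 3 + 13·6 = 81, valid modulo lcm(13, 11) = 143: x ≡ 81 (mod 143).
  Combine with x ≡ 4 (mod 16); new modulus lcm = 2288.
    Write x = 81 + 143·t and substitute into x ≡ 4 (mod 16): 143·t ≡ 4 − 81 = -77 (mod 16).
    Reduce coefficients mod 16: 15·t ≡ 3 (mod 16).
    The inverse of 15 mod 16 is 15 (since 15·15 = 225 = 14·16 + 1), so t ≡ 15·3 = 45 ≡ 13 (mod 16).
    Then x = 81 + 143·13 = 1940, valid modulo lcm(143, 16) = 2288: x ≡ 1940 (mod 2288).
  Combine with x ≡ 2 (mod 3); new modulus lcm = 6864.
    Write x = 1940 + 2288·t and substitute into x ≡ 2 (mod 3): 2288·t ≡ 2 − 1940 = -1938 (mod 3).
    Reduce coefficients mod 3: 2·t ≡ 0 (mod 3).
    The inverse of 2 mod 3 is 2 (since 2·2 = 4 = 1·3 + 1), so t ≡ 2·0 = 0 ≡ 0 (mod 3).
    Then x = 1940 + 2288·0 = 1940, valid modulo lcm(2288, 3) = 6864: x ≡ 1940 (mod 6864).
Verify against each original: 1940 mod 13 = 3, 1940 mod 11 = 4, 1940 mod 16 = 4, 1940 mod 3 = 2.

x ≡ 1940 (mod 6864).


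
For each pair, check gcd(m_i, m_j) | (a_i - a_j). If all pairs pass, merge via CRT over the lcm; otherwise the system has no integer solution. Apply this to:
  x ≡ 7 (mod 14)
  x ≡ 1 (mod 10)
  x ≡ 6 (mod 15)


Moduli 14, 10, 15 are not pairwise coprime, so CRT works modulo lcm(m_i) when all pairwise compatibility conditions hold.
Pairwise compatibility: gcd(m_i, m_j) must divide a_i - a_j for every pair.
Merge one congruence at a time:
  Start: x ≡ 7 (mod 14).
  Combine with x ≡ 1 (mod 10): gcd(14, 10) = 2; 1 - 7 = -6, which IS divisible by 2, so compatible.
    Write x = 7 + 14·t and substitute into x ≡ 1 (mod 10): 14·t ≡ 1 − 7 = -6 (mod 10).
    Divide the congruence (and modulus) by g = 2: 7·t ≡ -3 (mod 5).
    Reduce coefficients mod 5: 2·t ≡ 2 (mod 5).
    The inverse of 2 mod 5 is 3 (since 2·3 = 6 = 1·5 + 1), so t ≡ 3·2 = 6 ≡ 1 (mod 5).
    Then x = 7 + 14·1 = 21, valid modulo lcm(14, 10) = 70: x ≡ 21 (mod 70).
  Combine with x ≡ 6 (mod 15): gcd(70, 15) = 5; 6 - 21 = -15, which IS divisible by 5, so compatible.
    Write x = 21 + 70·t and substitute into x ≡ 6 (mod 15): 70·t ≡ 6 − 21 = -15 (mod 15).
    Divide the congruence (and modulus) by g = 5: 14·t ≡ -3 (mod 3).
    Reduce coefficients mod 3: 2·t ≡ 0 (mod 3).
    The inverse of 2 mod 3 is 2 (since 2·2 = 4 = 1·3 + 1), so t ≡ 2·0 = 0 ≡ 0 (mod 3).
    Then x = 21 + 70·0 = 21, valid modulo lcm(70, 15) = 210: x ≡ 21 (mod 210).
Verify: 21 mod 14 = 7, 21 mod 10 = 1, 21 mod 15 = 6.

x ≡ 21 (mod 210).


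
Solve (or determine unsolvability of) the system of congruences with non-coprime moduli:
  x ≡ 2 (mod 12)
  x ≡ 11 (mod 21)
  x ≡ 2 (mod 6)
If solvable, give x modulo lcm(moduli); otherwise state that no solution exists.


Moduli 12, 21, 6 are not pairwise coprime, so CRT works modulo lcm(m_i) when all pairwise compatibility conditions hold.
Pairwise compatibility: gcd(m_i, m_j) must divide a_i - a_j for every pair.
Merge one congruence at a time:
  Start: x ≡ 2 (mod 12).
  Combine with x ≡ 11 (mod 21): gcd(12, 21) = 3; 11 - 2 = 9, which IS divisible by 3, so compatible.
    Write x = 2 + 12·t and substitute into x ≡ 11 (mod 21): 12·t ≡ 11 − 2 = 9 (mod 21).
    Divide the congruence (and modulus) by g = 3: 4·t ≡ 3 (mod 7).
    The inverse of 4 mod 7 is 2 (since 4·2 = 8 = 1·7 + 1), so t ≡ 2·3 = 6 ≡ 6 (mod 7).
    Then x = 2 + 12·6 = 74, valid modulo lcm(12, 21) = 84: x ≡ 74 (mod 84).
  Combine with x ≡ 2 (mod 6): gcd(84, 6) = 6; 2 - 74 = -72, which IS divisible by 6, so compatible.
    Write x = 74 + 84·t and substitute into x ≡ 2 (mod 6): 84·t ≡ 2 − 74 = -72 (mod 6).
    Divide the congruence (and modulus) by g = 6: 14·t ≡ -12 (mod 1).
    Modulo 1 every t works; take t = 0.
    Then x = 74 + 84·0 = 74, valid modulo lcm(84, 6) = 84: x ≡ 74 (mod 84).
Verify: 74 mod 12 = 2, 74 mod 21 = 11, 74 mod 6 = 2.

x ≡ 74 (mod 84).


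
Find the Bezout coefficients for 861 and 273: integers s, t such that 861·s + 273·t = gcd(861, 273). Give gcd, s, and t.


Euclidean algorithm on (861, 273) — divide until remainder is 0:
  861 = 3 · 273 + 42
  273 = 6 · 42 + 21
  42 = 2 · 21 + 0
gcd(861, 273) = 21.
Track Bezout coefficients alongside the remainders: start with r₀ = 861 = a·1 + b·0 (s = 1, t = 0) and r₁ = 273 = a·0 + b·1 (s = 0, t = 1); each new remainder r_{k+1} = r_{k-1} − q_k·r_k inherits s_{k+1} = s_{k-1} − q_k·s_k, t_{k+1} = t_{k-1} − q_k·t_k, so r_k = a·s_k + b·t_k at every step:
  q = 3: r = 42, s = 1 − 3·0 = 1, t = 0 − 3·1 = -3  (check: 861·1 + 273·(-3) = 42)
  q = 6: r = 21, s = 0 − 6·1 = -6, t = 1 − 6·(-3) = 19  (check: 861·(-6) + 273·19 = 21)
The row with r = 21 (the gcd) gives the Bezout coefficients s = -6, t = 19.
Result: 861 · (-6) + 273 · (19) = 21.

gcd(861, 273) = 21; s = -6, t = 19 (check: 861·(-6) + 273·19 = 21).


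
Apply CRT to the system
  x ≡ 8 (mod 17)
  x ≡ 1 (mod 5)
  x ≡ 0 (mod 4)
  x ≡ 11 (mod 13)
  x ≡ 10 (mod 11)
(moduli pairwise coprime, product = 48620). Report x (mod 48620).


Product of moduli M = 17 · 5 · 4 · 13 · 11 = 48620.
Merge one congruence at a time:
  Start: x ≡ 8 (mod 17).
  Combine with x ≡ 1 (mod 5); new modulus lcm = 85.
    Write x = 8 + 17·t and substitute into x ≡ 1 (mod 5): 17·t ≡ 1 − 8 = -7 (mod 5).
    Reduce coefficients mod 5: 2·t ≡ 3 (mod 5).
    The inverse of 2 mod 5 is 3 (since 2·3 = 6 = 1·5 + 1), so t ≡ 3·3 = 9 ≡ 4 (mod 5).
    Then x = 8 + 17·4 = 76, valid modulo lcm(17, 5) = 85: x ≡ 76 (mod 85).
  Combine with x ≡ 0 (mod 4); new modulus lcm = 340.
    Write x = 76 + 85·t and substitute into x ≡ 0 (mod 4): 85·t ≡ 0 − 76 = -76 (mod 4).
    Reduce coefficients mod 4: 1·t ≡ 0 (mod 4).
    So t ≡ 0 (mod 4).
    Then x = 76 + 85·0 = 76, valid modulo lcm(85, 4) = 340: x ≡ 76 (mod 340).
  Combine with x ≡ 11 (mod 13); new modulus lcm = 4420.
    Write x = 76 + 340·t and substitute into x ≡ 11 (mod 13): 340·t ≡ 11 − 76 = -65 (mod 13).
    Reduce coefficients mod 13: 2·t ≡ 0 (mod 13).
    The inverse of 2 mod 13 is 7 (since 2·7 = 14 = 1·13 + 1), so t ≡ 7·0 = 0 ≡ 0 (mod 13).
    Then x = 76 + 340·0 = 76, valid modulo lcm(340, 13) = 4420: x ≡ 76 (mod 4420).
  Combine with x ≡ 10 (mod 11); new modulus lcm = 48620.
    Write x = 76 + 4420·t and substitute into x ≡ 10 (mod 11): 4420·t ≡ 10 − 76 = -66 (mod 11).
    Reduce coefficients mod 11: 9·t ≡ 0 (mod 11).
    The inverse of 9 mod 11 is 5 (since 9·5 = 45 = 4·11 + 1), so t ≡ 5·0 = 0 ≡ 0 (mod 11).
    Then x = 76 + 4420·0 = 76, valid modulo lcm(4420, 11) = 48620: x ≡ 76 (mod 48620).
Verify against each original: 76 mod 17 = 8, 76 mod 5 = 1, 76 mod 4 = 0, 76 mod 13 = 11, 76 mod 11 = 10.

x ≡ 76 (mod 48620).


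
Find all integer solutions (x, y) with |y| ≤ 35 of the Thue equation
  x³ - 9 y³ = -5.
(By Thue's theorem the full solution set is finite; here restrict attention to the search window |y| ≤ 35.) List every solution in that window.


The equation is x³ - 9y³ = -5. For fixed y, x³ = 9·y³ − 5, so a solution requires the RHS to be a perfect cube.
Strategy: iterate y from -35 to 35, compute RHS = 9·y³ − 5, and check whether it is a (positive or negative) perfect cube.
Check small values of y:
  y = 0: RHS = -5 is not a perfect cube.
  y = 1: RHS = 4 is not a perfect cube.
  y = -1: RHS = -14 is not a perfect cube.
  y = 2: RHS = 67 is not a perfect cube.
  y = -2: RHS = -77 is not a perfect cube.
  y = 3: RHS = 238 is not a perfect cube.
  y = -3: RHS = -248 is not a perfect cube.
Continuing the search up to |y| = 35 finds no solutions either.
No (x, y) in the scanned range satisfies the equation.

No integer solutions with |y| ≤ 35.


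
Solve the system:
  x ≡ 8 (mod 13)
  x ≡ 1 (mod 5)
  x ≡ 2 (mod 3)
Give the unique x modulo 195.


Moduli 13, 5, 3 are pairwise coprime; by CRT there is a unique solution modulo M = 13 · 5 · 3 = 195.
Solve pairwise, accumulating the modulus:
  Start with x ≡ 8 (mod 13).
  Combine with x ≡ 1 (mod 5): since gcd(13, 5) = 1, we get a unique residue mod 65.
    Write x = 8 + 13·t and substitute into x ≡ 1 (mod 5): 13·t ≡ 1 − 8 = -7 (mod 5).
    Reduce coefficients mod 5: 3·t ≡ 3 (mod 5).
    The inverse of 3 mod 5 is 2 (since 3·2 = 6 = 1·5 + 1), so t ≡ 2·3 = 6 ≡ 1 (mod 5).
    Then x = 8 + 13·1 = 21, valid modulo lcm(13, 5) = 65: x ≡ 21 (mod 65).
  Combine with x ≡ 2 (mod 3): since gcd(65, 3) = 1, we get a unique residue mod 195.
    Write x = 21 + 65·t and substitute into x ≡ 2 (mod 3): 65·t ≡ 2 − 21 = -19 (mod 3).
    Reduce coefficients mod 3: 2·t ≡ 2 (mod 3).
    The inverse of 2 mod 3 is 2 (since 2·2 = 4 = 1·3 + 1), so t ≡ 2·2 = 4 ≡ 1 (mod 3).
    Then x = 21 + 65·1 = 86, valid modulo lcm(65, 3) = 195: x ≡ 86 (mod 195).
Verify: 86 mod 13 = 8 ✓, 86 mod 5 = 1 ✓, 86 mod 3 = 2 ✓.

x ≡ 86 (mod 195).
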